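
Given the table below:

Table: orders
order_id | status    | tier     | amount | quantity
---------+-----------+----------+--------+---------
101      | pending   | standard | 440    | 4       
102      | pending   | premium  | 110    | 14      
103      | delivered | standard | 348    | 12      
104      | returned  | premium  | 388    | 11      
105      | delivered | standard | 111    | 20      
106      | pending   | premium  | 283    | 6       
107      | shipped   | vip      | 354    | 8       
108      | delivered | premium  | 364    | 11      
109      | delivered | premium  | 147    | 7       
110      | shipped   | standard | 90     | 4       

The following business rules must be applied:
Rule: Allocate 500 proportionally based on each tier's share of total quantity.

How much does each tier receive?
premium: 252.58, standard: 206.19, vip: 41.24

Step 1: Calculate total quantity = 97
Step 2: Calculate each tier's proportion:
  premium: 49/97 = 50.52% → 252.58
  standard: 40/97 = 41.24% → 206.19
  vip: 8/97 = 8.25% → 41.24
Step 3: Verify: sum of allocations ≈ 500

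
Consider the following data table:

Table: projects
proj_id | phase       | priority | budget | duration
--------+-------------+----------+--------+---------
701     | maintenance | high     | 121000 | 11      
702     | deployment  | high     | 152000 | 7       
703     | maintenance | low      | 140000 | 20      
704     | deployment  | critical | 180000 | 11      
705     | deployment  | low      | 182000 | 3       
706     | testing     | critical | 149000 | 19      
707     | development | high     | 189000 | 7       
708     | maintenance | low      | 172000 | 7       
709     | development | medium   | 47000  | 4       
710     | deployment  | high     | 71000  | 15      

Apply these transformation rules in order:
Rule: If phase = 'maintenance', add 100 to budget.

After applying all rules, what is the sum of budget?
1403300

Step 1: Count records where phase = 'maintenance': 3
Step 2: Total bonus added: 3 × 100 = 300
Step 3: Original sum of budget: 1403000
Step 4: Final sum = 1403000 + 300 = 1403300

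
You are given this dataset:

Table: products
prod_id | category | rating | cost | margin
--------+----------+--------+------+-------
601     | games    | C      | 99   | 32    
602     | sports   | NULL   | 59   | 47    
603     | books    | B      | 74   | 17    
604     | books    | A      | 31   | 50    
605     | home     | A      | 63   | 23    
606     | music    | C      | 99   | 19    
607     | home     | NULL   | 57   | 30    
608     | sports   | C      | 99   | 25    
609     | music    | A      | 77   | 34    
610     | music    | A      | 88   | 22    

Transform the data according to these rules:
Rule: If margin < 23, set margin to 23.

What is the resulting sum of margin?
310

Step 1: 3 records have margin < 23
Step 2: These records originally summed to 58
Step 3: After setting to minimum: 3 × 23 = 69
Step 4: Unaffected records sum: 241
Step 5: Final sum = 69 + 241 = 310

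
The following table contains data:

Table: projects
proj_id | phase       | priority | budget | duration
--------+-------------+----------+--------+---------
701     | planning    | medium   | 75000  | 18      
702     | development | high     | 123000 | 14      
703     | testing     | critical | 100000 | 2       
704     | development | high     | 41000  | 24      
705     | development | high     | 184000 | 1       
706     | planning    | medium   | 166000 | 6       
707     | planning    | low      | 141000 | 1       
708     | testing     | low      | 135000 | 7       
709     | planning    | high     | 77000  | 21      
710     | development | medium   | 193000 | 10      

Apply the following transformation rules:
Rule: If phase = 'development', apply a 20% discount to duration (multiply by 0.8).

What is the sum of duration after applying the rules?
94.2

Step 1: Records with phase = 'development' have total duration = 49
Step 2: Apply multiplier: 49 × 0.8 = 39.2
Step 3: Other records total: 55
Step 4: Final sum = 39.2 + 55 = 94.2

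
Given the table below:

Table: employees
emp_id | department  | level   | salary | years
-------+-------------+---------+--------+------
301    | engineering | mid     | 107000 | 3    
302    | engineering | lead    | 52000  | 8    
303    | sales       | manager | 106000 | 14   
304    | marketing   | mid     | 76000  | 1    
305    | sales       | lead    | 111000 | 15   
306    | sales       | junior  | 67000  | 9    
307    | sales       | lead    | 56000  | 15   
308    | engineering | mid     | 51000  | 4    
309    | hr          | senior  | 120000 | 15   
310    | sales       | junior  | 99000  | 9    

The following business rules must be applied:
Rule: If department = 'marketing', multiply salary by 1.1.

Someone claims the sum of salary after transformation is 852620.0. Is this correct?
No, the correct result is 852600.0.

Step 1: Calculate the correct sum after transformation
Step 2: Apply multiplier 1.1 to records where department = 'marketing'
Step 3: Correct result = 852600.0
Step 4: Claimed result = 852620.0
Step 5: 852600.0 ≠ 852620.0
Conclusion: The claimed result is incorrect. The correct answer is 852600.0.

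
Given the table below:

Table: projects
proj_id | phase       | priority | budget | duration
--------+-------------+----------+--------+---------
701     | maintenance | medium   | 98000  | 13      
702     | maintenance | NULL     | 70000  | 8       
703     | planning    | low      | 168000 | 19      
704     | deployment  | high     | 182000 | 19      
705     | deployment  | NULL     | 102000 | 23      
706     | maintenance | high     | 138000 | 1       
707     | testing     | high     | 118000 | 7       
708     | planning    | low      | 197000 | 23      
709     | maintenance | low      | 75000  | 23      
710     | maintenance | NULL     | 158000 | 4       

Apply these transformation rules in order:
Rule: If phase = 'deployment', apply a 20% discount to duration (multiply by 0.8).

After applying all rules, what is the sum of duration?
131.6

Step 1: Records with phase = 'deployment' have total duration = 42
Step 2: Apply multiplier: 42 × 0.8 = 33.6
Step 3: Other records total: 98
Step 4: Final sum = 33.6 + 98 = 131.6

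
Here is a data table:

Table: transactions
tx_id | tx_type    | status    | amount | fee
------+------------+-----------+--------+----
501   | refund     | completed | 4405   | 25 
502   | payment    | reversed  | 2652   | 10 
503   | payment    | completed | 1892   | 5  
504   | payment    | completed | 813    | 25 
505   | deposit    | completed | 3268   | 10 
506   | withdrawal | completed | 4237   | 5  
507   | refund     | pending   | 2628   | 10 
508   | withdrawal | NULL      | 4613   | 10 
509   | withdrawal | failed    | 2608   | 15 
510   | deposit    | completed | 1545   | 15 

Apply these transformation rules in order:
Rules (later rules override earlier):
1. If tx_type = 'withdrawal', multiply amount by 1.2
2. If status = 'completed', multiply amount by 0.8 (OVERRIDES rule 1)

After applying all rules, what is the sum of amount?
26873.2

Step 1: Rule 2 takes priority for records with status = 'completed'
  - 6 records: 16160 × 0.8 = 12928.0
Step 2: Rule 1 applies to remaining records with tx_type = 'withdrawal'
  - 2 records: 7221 × 1.2 = 8665.2
Step 3: Other records unchanged: 5280
Step 4: Final sum = 12928.0 + 8665.2 + 5280 = 26873.2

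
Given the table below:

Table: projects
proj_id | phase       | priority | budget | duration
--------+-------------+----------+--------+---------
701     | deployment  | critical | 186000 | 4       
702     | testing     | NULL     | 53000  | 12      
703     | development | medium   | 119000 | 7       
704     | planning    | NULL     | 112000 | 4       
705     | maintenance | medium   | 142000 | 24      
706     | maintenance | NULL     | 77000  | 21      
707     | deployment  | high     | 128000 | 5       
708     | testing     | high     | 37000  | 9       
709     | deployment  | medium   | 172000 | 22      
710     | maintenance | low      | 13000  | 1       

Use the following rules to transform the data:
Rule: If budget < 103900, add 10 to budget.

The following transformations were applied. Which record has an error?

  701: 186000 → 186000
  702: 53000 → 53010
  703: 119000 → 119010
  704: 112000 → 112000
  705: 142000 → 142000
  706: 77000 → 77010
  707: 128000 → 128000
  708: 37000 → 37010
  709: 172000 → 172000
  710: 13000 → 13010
Record 703 has an error. The correct transformed value should be 119000, not 119010.

Step 1: Check each record against the rule
Step 2: Record 703 has budget = 119000
Step 3: Since 119000 >= 103900, the bonus should not have been applied
Step 4: Correct value = 119000, but claimed value = 119010
Conclusion: Record 703 has the error.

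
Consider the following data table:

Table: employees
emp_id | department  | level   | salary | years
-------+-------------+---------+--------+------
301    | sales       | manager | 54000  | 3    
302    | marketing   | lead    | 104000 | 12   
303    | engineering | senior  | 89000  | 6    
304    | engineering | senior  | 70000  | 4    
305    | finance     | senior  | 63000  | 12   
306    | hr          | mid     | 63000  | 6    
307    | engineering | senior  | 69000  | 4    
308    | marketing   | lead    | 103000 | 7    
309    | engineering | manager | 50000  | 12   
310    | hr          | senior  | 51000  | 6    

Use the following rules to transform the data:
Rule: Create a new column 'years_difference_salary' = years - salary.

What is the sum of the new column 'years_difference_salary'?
-715928

Step 1: For each record, compute years - salary
Example calculations:
  3 - 54000 = -53997
  12 - 104000 = -103988
  6 - 89000 = -88994
  ...
Step 2: Sum all derived values
Step 3: Total = -715928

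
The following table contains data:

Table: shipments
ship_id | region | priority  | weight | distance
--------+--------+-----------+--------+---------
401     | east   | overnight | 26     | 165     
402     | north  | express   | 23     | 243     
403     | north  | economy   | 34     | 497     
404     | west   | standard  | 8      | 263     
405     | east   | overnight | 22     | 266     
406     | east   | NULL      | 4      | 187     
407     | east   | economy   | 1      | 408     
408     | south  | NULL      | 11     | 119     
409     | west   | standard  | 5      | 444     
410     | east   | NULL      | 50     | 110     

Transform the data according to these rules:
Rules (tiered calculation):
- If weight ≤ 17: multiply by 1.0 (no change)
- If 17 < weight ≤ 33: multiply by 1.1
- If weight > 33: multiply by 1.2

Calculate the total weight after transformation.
207.9

Step 1: Tier 1 (weight ≤ 17): 5 records, sum = 29 × 1.0 = 29.0
Step 2: Tier 2 (17 < weight ≤ 33): 3 records, sum = 71 × 1.1 = 78.1
Step 3: Tier 3 (weight > 33): 2 records, sum = 84 × 1.2 = 100.8
Step 4: Final sum = 29.0 + 78.1 + 100.8 = 207.9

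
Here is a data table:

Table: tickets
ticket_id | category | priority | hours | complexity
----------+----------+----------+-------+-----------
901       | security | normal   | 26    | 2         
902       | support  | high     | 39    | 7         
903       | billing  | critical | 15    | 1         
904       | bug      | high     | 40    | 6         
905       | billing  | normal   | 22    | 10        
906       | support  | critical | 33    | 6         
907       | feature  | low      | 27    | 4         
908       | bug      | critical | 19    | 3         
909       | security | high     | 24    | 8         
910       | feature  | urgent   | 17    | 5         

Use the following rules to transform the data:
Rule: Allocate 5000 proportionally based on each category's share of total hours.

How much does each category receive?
billing: 706.11, bug: 1125.95, feature: 839.69, security: 954.2, support: 1374.05

Step 1: Calculate total hours = 262
Step 2: Calculate each category's proportion:
  billing: 37/262 = 14.12% → 706.11
  bug: 59/262 = 22.52% → 1125.95
  feature: 44/262 = 16.79% → 839.69
  security: 50/262 = 19.08% → 954.2
  support: 72/262 = 27.48% → 1374.05
Step 3: Verify: sum of allocations ≈ 5000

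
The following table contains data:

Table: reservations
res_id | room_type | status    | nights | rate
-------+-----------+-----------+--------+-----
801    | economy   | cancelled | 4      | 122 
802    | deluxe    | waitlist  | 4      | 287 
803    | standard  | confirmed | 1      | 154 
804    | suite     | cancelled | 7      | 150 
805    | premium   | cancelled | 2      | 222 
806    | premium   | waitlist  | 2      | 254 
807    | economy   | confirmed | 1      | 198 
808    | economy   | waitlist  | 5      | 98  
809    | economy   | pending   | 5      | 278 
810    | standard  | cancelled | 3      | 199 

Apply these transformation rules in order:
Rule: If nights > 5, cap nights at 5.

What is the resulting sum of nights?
32

Step 1: 1 records have nights > 5
Step 2: These records originally summed to 7
Step 3: After capping: 1 × 5 = 5
Step 4: Unaffected records sum: 27
Step 5: Final sum = 5 + 27 = 32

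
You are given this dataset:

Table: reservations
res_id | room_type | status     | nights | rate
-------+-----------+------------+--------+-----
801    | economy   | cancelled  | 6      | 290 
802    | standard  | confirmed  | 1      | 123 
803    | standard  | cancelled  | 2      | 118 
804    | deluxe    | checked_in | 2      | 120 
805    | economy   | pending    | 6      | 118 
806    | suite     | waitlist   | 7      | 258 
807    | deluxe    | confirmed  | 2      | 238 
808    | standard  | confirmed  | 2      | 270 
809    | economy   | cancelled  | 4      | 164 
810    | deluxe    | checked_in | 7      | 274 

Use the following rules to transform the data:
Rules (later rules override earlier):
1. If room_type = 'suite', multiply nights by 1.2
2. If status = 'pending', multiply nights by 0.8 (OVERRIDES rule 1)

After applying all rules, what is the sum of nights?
39.2

Step 1: Rule 2 takes priority for records with status = 'pending'
  - 1 records: 6 × 0.8 = 4.8
Step 2: Rule 1 applies to remaining records with room_type = 'suite'
  - 1 records: 7 × 1.2 = 8.4
Step 3: Other records unchanged: 26
Step 4: Final sum = 4.8 + 8.4 + 26 = 39.2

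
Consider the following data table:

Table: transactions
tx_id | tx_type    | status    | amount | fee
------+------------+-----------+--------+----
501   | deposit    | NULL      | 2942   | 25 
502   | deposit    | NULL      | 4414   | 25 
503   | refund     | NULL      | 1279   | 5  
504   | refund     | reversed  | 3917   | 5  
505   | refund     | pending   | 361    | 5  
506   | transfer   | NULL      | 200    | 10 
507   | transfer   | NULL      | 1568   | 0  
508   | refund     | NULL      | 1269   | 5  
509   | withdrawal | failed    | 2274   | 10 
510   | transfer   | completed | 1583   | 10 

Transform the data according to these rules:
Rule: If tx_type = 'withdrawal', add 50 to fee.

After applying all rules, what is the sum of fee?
150

Step 1: Count records where tx_type = 'withdrawal': 1
Step 2: Total bonus added: 1 × 50 = 50
Step 3: Original sum of fee: 100
Step 4: Final sum = 100 + 50 = 150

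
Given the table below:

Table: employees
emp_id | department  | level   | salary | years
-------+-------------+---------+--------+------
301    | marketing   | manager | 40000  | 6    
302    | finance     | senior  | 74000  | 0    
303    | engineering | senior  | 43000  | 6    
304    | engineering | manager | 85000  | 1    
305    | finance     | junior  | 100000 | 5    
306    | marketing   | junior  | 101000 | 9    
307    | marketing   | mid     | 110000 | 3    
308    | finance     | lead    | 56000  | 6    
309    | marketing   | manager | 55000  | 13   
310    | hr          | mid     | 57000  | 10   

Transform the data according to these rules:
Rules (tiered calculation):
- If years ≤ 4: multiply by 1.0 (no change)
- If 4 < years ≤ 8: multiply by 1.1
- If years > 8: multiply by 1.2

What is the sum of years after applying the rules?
67.7

Step 1: Tier 1 (years ≤ 4): 3 records, sum = 4 × 1.0 = 4.0
Step 2: Tier 2 (4 < years ≤ 8): 4 records, sum = 23 × 1.1 = 25.3
Step 3: Tier 3 (years > 8): 3 records, sum = 32 × 1.2 = 38.4
Step 4: Final sum = 4.0 + 25.3 + 38.4 = 67.7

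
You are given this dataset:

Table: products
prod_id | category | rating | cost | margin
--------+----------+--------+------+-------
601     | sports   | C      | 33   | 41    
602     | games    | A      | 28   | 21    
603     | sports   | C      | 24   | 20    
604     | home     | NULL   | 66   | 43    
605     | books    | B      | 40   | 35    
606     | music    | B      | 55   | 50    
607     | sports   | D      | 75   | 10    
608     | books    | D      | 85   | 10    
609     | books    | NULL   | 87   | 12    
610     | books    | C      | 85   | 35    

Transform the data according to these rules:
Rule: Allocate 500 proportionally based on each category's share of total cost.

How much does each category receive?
books: 256.92, games: 24.22, home: 57.09, music: 47.58, sports: 114.19

Step 1: Calculate total cost = 578
Step 2: Calculate each category's proportion:
  books: 297/578 = 51.38% → 256.92
  games: 28/578 = 4.84% → 24.22
  home: 66/578 = 11.42% → 57.09
  music: 55/578 = 9.52% → 47.58
  sports: 132/578 = 22.84% → 114.19
Step 3: Verify: sum of allocations ≈ 500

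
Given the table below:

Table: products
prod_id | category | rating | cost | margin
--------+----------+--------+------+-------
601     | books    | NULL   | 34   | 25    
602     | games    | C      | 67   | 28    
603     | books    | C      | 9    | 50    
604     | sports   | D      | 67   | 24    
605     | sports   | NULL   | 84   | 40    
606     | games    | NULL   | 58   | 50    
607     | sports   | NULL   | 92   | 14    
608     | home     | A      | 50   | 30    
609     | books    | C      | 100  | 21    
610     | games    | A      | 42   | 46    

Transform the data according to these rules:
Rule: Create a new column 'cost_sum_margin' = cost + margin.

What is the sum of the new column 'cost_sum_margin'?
931

Step 1: For each record, compute cost + margin
Example calculations:
  34 + 25 = 59
  67 + 28 = 95
  9 + 50 = 59
  ...
Step 2: Sum all derived values
Step 3: Total = 931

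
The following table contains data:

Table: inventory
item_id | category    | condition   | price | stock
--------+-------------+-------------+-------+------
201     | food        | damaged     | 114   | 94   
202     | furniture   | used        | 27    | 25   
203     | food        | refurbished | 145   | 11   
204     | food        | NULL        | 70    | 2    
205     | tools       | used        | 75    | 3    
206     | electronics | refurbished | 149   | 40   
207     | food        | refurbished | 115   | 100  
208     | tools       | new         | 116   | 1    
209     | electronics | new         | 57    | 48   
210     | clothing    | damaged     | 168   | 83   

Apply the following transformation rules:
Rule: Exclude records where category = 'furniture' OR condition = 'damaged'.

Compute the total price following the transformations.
727

Step 1: Find records where category = 'furniture' OR condition = 'damaged'
Step 2: 3 records match, summing to 309
Step 3: Original sum: 1036
Step 4: Remaining sum = 1036 - 309 = 727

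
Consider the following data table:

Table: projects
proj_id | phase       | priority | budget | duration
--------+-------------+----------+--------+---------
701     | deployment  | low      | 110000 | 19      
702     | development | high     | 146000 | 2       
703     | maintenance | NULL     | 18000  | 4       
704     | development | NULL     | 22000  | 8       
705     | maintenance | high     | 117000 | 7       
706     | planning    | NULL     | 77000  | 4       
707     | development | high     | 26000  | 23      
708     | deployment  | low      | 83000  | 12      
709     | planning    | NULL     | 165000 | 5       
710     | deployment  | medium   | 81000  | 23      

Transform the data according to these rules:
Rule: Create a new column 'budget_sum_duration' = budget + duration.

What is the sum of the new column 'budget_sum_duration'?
845107

Step 1: For each record, compute budget + duration
Example calculations:
  110000 + 19 = 110019
  146000 + 2 = 146002
  18000 + 4 = 18004
  ...
Step 2: Sum all derived values
Step 3: Total = 845107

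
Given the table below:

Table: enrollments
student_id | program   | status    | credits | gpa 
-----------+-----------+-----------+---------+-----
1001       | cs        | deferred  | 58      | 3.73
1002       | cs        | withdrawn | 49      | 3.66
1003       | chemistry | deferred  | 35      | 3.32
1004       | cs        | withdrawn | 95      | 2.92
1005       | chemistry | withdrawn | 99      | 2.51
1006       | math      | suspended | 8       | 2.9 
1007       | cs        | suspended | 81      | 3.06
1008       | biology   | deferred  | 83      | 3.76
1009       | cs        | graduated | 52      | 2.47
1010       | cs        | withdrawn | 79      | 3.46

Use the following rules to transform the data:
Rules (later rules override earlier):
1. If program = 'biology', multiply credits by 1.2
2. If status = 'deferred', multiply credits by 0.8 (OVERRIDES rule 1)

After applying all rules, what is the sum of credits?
603.8

Step 1: Rule 2 takes priority for records with status = 'deferred'
  - 3 records: 176 × 0.8 = 140.8
Step 2: Rule 1 applies to remaining records with program = 'biology'
  - 0 records: 0 × 1.2 = 0.0
Step 3: Other records unchanged: 463
Step 4: Final sum = 140.8 + 0.0 + 463 = 603.8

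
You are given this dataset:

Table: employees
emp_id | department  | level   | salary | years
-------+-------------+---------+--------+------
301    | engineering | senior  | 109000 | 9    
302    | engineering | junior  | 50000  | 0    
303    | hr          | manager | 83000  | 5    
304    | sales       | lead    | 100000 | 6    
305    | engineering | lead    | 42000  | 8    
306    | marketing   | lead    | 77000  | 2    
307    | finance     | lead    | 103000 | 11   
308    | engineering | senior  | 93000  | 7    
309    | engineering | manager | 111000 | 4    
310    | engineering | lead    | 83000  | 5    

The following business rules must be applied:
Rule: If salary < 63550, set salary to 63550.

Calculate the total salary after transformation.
886100

Step 1: 2 records have salary < 63550
Step 2: These records originally summed to 92000
Step 3: After setting to minimum: 2 × 63550 = 127100
Step 4: Unaffected records sum: 759000
Step 5: Final sum = 127100 + 759000 = 886100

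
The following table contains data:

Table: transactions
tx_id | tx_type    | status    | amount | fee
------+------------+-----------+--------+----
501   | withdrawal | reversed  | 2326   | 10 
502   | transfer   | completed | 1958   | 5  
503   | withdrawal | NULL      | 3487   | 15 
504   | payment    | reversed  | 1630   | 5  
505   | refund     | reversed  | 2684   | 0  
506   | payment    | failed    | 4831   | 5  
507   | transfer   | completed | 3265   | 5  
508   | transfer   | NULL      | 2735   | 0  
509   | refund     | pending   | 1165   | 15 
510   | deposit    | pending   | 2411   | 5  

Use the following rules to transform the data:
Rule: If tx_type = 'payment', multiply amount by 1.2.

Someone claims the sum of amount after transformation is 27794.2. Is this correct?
No, the correct result is 27784.2.

Step 1: Calculate the correct sum after transformation
Step 2: Apply multiplier 1.2 to records where tx_type = 'payment'
Step 3: Correct result = 27784.2
Step 4: Claimed result = 27794.2
Step 5: 27784.2 ≠ 27794.2
Conclusion: The claimed result is incorrect. The correct answer is 27784.2.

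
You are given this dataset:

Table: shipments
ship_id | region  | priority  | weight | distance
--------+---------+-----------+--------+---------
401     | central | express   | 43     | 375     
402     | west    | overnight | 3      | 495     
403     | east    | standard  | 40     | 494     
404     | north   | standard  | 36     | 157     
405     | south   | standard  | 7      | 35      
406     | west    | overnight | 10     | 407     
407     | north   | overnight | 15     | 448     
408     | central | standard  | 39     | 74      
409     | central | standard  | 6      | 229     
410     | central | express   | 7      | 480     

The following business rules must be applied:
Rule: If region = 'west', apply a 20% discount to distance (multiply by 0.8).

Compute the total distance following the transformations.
3013.6

Step 1: Records with region = 'west' have total distance = 902
Step 2: Apply multiplier: 902 × 0.8 = 721.6
Step 3: Other records total: 2292
Step 4: Final sum = 721.6 + 2292 = 3013.6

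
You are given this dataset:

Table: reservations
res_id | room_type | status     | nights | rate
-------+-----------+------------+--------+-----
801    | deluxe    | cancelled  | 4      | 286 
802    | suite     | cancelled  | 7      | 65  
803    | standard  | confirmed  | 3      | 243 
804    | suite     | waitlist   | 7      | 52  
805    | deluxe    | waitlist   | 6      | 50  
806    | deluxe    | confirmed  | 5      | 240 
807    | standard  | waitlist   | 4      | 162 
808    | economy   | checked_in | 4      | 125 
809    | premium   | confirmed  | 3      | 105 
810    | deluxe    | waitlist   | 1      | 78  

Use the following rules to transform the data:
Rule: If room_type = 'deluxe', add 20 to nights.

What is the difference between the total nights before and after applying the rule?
80

Step 1: Original sum of nights = 44
Step 2: 4 records have room_type = 'deluxe'
Step 3: Each affected record changes by 20
Step 4: Total change = 4 × 20 = 80
Step 5: New sum = 44 + 80 = 124
Step 6: Difference = |124 - 44| = 80
        (Sum increased by 80)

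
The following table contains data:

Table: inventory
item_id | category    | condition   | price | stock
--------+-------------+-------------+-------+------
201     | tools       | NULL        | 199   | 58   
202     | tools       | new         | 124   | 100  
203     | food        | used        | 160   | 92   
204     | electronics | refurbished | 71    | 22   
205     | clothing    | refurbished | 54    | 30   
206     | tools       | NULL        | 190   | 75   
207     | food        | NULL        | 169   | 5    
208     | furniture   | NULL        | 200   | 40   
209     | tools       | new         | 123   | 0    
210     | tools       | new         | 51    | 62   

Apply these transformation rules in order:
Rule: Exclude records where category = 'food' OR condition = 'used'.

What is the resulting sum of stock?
387

Step 1: Find records where category = 'food' OR condition = 'used'
Step 2: 2 records match, summing to 97
Step 3: Original sum: 484
Step 4: Remaining sum = 484 - 97 = 387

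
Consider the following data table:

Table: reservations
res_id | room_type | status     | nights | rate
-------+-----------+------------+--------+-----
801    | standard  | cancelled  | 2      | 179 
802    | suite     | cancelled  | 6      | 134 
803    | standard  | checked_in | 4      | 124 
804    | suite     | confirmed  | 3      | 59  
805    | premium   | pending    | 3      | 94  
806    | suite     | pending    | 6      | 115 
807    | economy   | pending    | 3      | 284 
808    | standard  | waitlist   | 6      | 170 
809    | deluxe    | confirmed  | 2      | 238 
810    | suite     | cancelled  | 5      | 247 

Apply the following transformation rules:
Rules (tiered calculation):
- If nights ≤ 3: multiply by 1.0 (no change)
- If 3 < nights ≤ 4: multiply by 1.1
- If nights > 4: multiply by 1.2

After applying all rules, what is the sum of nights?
45.0

Step 1: Tier 1 (nights ≤ 3): 5 records, sum = 13 × 1.0 = 13.0
Step 2: Tier 2 (3 < nights ≤ 4): 1 records, sum = 4 × 1.1 = 4.4
Step 3: Tier 3 (nights > 4): 4 records, sum = 23 × 1.2 = 27.6
Step 4: Final sum = 13.0 + 4.4 + 27.6 = 45.0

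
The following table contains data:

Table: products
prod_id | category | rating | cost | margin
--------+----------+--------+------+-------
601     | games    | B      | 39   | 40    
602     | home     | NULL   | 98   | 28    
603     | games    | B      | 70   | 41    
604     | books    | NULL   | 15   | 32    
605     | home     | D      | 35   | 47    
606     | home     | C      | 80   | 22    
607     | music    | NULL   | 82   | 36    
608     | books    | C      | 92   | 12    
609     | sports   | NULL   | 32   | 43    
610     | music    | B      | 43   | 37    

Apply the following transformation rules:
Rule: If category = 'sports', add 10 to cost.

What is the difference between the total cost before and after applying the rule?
10

Step 1: Original sum of cost = 586
Step 2: 1 records have category = 'sports'
Step 3: Each affected record changes by 10
Step 4: Total change = 1 × 10 = 10
Step 5: New sum = 586 + 10 = 596
Step 6: Difference = |596 - 586| = 10
        (Sum increased by 10)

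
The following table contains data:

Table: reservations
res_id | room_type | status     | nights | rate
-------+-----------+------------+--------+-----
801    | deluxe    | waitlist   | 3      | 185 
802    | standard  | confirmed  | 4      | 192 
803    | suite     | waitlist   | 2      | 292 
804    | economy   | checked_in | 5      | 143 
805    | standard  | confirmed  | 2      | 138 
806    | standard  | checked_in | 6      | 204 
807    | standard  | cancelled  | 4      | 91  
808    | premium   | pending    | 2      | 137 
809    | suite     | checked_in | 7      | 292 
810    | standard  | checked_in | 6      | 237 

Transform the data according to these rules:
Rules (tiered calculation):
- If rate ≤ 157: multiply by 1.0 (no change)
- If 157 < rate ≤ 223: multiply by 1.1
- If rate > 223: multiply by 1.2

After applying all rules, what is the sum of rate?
2133.3

Step 1: Tier 1 (rate ≤ 157): 4 records, sum = 509 × 1.0 = 509.0
Step 2: Tier 2 (157 < rate ≤ 223): 3 records, sum = 581 × 1.1 = 639.1
Step 3: Tier 3 (rate > 223): 3 records, sum = 821 × 1.2 = 985.2
Step 4: Final sum = 509.0 + 639.1 + 985.2 = 2133.3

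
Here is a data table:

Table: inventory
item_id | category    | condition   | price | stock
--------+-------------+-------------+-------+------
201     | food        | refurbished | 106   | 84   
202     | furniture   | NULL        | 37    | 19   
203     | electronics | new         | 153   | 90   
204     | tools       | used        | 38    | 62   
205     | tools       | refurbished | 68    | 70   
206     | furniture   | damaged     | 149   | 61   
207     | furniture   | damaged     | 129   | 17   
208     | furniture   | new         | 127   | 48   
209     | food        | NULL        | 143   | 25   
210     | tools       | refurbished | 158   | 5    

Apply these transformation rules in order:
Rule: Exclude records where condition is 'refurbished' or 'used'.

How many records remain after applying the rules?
6

Step 1: Count records to exclude
  - 3 (refurbished) + 1 (used) = 4 records
Step 2: Total records: 10
Step 3: Remaining = 10 - 4 = 6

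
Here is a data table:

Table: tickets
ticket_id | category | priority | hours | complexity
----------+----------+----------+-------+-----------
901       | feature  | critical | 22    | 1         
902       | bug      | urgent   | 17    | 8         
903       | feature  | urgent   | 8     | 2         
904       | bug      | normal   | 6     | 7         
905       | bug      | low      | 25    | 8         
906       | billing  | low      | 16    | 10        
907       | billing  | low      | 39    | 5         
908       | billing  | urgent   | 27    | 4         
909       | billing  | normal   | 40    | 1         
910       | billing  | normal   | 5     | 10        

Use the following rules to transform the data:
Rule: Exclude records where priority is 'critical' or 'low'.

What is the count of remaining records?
6

Step 1: Count records to exclude
  - 1 (critical) + 3 (low) = 4 records
Step 2: Total records: 10
Step 3: Remaining = 10 - 4 = 6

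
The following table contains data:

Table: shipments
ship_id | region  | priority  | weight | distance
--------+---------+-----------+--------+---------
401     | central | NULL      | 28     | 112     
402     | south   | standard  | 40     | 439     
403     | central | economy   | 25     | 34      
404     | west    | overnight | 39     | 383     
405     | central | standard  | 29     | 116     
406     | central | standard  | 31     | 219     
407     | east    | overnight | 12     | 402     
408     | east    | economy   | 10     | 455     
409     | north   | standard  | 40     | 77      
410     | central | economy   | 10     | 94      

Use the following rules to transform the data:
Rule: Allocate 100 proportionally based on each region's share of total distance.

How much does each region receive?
central: 24.67, east: 36.77, north: 3.3, south: 18.83, west: 16.43

Step 1: Calculate total distance = 2331
Step 2: Calculate each region's proportion:
  central: 575/2331 = 24.67% → 24.67
  east: 857/2331 = 36.77% → 36.77
  north: 77/2331 = 3.30% → 3.3
  south: 439/2331 = 18.83% → 18.83
  west: 383/2331 = 16.43% → 16.43
Step 3: Verify: sum of allocations ≈ 100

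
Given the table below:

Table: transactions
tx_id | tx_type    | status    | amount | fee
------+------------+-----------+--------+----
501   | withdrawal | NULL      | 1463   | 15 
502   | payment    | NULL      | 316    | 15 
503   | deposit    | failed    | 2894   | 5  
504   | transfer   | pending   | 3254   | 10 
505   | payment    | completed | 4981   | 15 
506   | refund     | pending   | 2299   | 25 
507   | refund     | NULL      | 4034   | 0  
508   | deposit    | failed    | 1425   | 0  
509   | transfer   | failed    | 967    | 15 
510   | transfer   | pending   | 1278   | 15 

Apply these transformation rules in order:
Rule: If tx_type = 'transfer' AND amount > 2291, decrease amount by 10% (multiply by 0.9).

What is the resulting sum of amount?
22585.6

Step 1: Find records where tx_type = 'transfer' AND amount > 2291
Step 2: 1 records match, summing to 3254
Step 3: After multiplier: 3254 × 0.9 = 2928.6
Step 4: Unaffected records sum: 19657
Step 5: Final sum = 2928.6 + 19657 = 22585.6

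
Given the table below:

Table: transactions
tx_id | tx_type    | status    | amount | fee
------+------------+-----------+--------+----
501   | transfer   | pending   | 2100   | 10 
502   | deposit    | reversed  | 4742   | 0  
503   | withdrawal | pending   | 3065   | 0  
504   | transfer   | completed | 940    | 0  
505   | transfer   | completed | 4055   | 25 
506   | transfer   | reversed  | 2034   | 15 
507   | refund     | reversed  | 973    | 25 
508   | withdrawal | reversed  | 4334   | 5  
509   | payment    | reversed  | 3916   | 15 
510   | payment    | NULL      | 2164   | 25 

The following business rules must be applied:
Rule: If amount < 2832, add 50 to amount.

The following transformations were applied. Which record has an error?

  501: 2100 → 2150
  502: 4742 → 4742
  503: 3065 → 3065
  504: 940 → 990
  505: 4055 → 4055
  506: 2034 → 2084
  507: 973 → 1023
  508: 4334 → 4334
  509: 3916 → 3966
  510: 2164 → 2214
Record 509 has an error. The correct transformed value should be 3916, not 3966.

Step 1: Check each record against the rule
Step 2: Record 509 has amount = 3916
Step 3: Since 3916 >= 2832, the bonus should not have been applied
Step 4: Correct value = 3916, but claimed value = 3966
Conclusion: Record 509 has the error.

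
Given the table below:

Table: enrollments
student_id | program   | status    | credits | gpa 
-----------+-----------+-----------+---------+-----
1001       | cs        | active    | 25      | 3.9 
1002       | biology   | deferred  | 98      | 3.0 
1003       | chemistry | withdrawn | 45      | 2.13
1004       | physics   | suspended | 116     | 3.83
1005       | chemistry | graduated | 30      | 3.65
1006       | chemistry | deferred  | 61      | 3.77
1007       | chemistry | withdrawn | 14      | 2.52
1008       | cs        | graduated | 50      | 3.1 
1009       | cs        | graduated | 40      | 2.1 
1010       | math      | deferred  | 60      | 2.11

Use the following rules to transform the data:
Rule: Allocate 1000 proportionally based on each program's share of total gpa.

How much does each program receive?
biology: 99.63, chemistry: 400.86, cs: 302.23, math: 70.08, physics: 127.2

Step 1: Calculate total gpa = 30.11
Step 2: Calculate each program's proportion:
  biology: 3.0/30.11 = 9.96% → 99.63
  chemistry: 12.07/30.11 = 40.09% → 400.86
  cs: 9.1/30.11 = 30.22% → 302.23
  math: 2.11/30.11 = 7.01% → 70.08
  physics: 3.83/30.11 = 12.72% → 127.2
Step 3: Verify: sum of allocations ≈ 1000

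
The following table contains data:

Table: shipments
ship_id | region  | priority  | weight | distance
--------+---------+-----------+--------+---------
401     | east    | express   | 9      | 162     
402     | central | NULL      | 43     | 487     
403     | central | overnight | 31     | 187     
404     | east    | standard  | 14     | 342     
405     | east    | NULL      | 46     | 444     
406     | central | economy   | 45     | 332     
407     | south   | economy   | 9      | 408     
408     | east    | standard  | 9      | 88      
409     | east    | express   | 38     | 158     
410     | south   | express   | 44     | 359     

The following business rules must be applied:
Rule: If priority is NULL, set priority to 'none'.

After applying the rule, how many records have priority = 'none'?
2

Step 1: Count records where priority IS NULL
Step 2: Found 2 records with NULL priority
Step 3: These records will have priority set to 'none'
Step 4: Records already having priority = 'none': 0
Step 5: Answer: 2 + 0 = 2 records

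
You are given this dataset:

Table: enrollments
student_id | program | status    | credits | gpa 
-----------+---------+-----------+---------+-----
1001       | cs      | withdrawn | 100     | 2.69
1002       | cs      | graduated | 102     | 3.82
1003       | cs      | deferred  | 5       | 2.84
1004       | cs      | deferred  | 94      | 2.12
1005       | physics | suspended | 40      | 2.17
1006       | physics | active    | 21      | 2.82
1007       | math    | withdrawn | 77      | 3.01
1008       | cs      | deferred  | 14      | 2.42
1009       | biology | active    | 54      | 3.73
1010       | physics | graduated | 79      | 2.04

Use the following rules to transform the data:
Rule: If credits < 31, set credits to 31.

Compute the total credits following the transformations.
639

Step 1: 3 records have credits < 31
Step 2: These records originally summed to 40
Step 3: After setting to minimum: 3 × 31 = 93
Step 4: Unaffected records sum: 546
Step 5: Final sum = 93 + 546 = 639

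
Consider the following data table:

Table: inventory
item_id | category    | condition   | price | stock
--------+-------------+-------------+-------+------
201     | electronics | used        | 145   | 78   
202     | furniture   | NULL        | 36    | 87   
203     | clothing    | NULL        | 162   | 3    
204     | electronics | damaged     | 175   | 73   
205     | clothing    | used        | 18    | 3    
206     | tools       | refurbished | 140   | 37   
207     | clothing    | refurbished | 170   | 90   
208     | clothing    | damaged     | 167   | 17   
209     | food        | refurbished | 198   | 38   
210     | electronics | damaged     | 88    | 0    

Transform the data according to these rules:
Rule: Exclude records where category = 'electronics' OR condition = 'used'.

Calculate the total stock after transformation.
272

Step 1: Find records where category = 'electronics' OR condition = 'used'
Step 2: 4 records match, summing to 154
Step 3: Original sum: 426
Step 4: Remaining sum = 426 - 154 = 272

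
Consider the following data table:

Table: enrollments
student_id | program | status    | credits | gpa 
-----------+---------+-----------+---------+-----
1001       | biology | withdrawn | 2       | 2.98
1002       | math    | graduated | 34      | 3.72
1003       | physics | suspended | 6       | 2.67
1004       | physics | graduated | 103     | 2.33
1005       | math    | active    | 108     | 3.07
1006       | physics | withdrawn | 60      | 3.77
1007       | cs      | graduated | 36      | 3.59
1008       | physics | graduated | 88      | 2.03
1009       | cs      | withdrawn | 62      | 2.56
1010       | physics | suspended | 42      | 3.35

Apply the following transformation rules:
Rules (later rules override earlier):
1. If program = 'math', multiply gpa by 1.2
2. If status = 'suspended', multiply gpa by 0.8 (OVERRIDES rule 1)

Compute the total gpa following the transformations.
30.22

Step 1: Rule 2 takes priority for records with status = 'suspended'
  - 2 records: 6.02 × 0.8 = 4.82
Step 2: Rule 1 applies to remaining records with program = 'math'
  - 2 records: 6.79 × 1.2 = 8.15
Step 3: Other records unchanged: 17.26
Step 4: Final sum = 4.82 + 8.15 + 17.26 = 30.22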